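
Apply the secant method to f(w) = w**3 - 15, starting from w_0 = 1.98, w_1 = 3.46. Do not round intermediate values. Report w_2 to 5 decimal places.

2.29824

Secant update: w_(k+1) = w_k − f(w_k)·(w_k − w_(k-1))/(f(w_k) − f(w_(k-1))).
f(w_0) = -7.237608, f(w_1) = 26.421736
w_2 = 3.460000 - (26.421736)·(3.460000 - 1.980000)/(26.421736 - (-7.237608)) = 2.298237; f(w_2) = -2.860952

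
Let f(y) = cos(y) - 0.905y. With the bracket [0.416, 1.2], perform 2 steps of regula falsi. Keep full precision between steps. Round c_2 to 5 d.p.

0.78071

False-position update: c = (a·f(b) − b·f(a))/(f(b) − f(a)); replace the endpoint whose sign matches f(c).
f(0.416000) = 0.538233, f(1.200000) = -0.723642
step 1: c = 0.750403, f(c) = 0.052300 > 0 → new bracket [0.750403, 1.200000]
step 2: c = 0.780706, f(c) = 0.003877 > 0 → new bracket [0.780706, 1.200000]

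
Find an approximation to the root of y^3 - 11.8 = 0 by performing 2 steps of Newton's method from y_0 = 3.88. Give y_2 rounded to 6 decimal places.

f'(y) = 3y^2
y_0 = 3.880000: f = 46.611072, f' = 45.163200 → y_1 = 3.880000 - (46.611072)/(45.163200) = 2.847941
y_1 = 2.847941: f = 11.298997, f' = 24.332310 → y_2 = 2.847941 - (11.298997)/(24.332310) = 2.383579

2.383579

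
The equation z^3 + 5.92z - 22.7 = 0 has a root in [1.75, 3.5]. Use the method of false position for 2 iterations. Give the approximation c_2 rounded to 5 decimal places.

2.09991

False-position update: c = (a·f(b) − b·f(a))/(f(b) − f(a)); replace the endpoint whose sign matches f(c).
f(1.750000) = -6.980625, f(3.500000) = 40.895000
step 1: c = 2.005163, f(c) = -2.767317 < 0 → new bracket [2.005163, 3.500000]
step 2: c = 2.099906, f(c) = -1.008803 < 0 → new bracket [2.099906, 3.500000]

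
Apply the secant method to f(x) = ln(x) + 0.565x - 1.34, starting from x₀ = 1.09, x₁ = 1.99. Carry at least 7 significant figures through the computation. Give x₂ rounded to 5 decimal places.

Secant update: x_(k+1) = x_k − f(x_k)·(x_k − x_(k-1))/(f(x_k) − f(x_(k-1))).
f(x_0) = -0.637972, f(x_1) = 0.472485
x_2 = 1.990000 - (0.472485)·(1.990000 - 1.090000)/(0.472485 - (-0.637972)) = 1.607062; f(x_2) = 0.042398

1.60706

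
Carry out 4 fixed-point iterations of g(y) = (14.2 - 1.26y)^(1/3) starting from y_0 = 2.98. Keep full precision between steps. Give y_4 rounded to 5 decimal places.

2.24848

y_1 = g(2.980000) = 2.185943
y_2 = g(2.185943) = 2.253621
y_3 = g(2.253621) = 2.248011
y_4 = g(2.248011) = 2.248477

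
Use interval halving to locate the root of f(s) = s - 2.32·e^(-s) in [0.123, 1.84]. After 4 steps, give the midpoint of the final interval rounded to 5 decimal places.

0.92784

f(0.123000) = -1.928492, f(1.840000) = 1.471544 (opposite signs)
step 1: m = 0.981500, f(m) = 0.112083 > 0 → root in [0.123000, 0.981500]
step 2: m = 0.552250, f(m) = -0.783265 < 0 → root in [0.552250, 0.981500]
step 3: m = 0.766875, f(m) = -0.310677 < 0 → root in [0.766875, 0.981500]
step 4: m = 0.874188, f(m) = -0.093718 < 0 → root in [0.874188, 0.981500]
Midpoint of [0.874188, 0.981500] = 0.927844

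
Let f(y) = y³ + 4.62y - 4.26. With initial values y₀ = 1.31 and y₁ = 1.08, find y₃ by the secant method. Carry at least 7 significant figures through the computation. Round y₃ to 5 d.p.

Secant update: y_(k+1) = y_k − f(y_k)·(y_k − y_(k-1))/(f(y_k) − f(y_(k-1))).
f(y_0) = 4.040291, f(y_1) = 1.989312
y_2 = 1.080000 - (1.989312)·(1.080000 - 1.310000)/(1.989312 - (4.040291)) = 0.856915; f(y_2) = 0.328186
y_3 = 0.856915 - (0.328186)·(0.856915 - 1.080000)/(0.328186 - (1.989312)) = 0.812841; f(y_3) = 0.032378

0.81284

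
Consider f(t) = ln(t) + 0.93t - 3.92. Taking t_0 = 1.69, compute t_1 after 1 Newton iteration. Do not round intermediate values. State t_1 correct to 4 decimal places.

2.8884

f'(t) = 1/t + 0.93
t_0 = 1.690000: f = -1.823571, f' = 1.521716 → t_1 = 1.690000 - (-1.823571)/(1.521716) = 2.888365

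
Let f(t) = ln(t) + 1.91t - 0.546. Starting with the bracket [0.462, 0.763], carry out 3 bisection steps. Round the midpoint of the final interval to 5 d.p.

f(0.462000) = -0.435770, f(0.763000) = 0.640833 (opposite signs)
step 1: m = 0.612500, f(m) = 0.133669 > 0 → root in [0.462000, 0.612500]
step 2: m = 0.537250, f(m) = -0.141144 < 0 → root in [0.537250, 0.612500]
step 3: m = 0.574875, f(m) = -0.001591 < 0 → root in [0.574875, 0.612500]
Midpoint of [0.574875, 0.612500] = 0.593688

0.59369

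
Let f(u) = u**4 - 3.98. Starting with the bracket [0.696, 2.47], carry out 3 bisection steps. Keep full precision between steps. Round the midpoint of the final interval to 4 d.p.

1.4721

f(0.696000) = -3.745341, f(2.470000) = 33.240981 (opposite signs)
step 1: m = 1.583000, f(m) = 2.299480 > 0 → root in [0.696000, 1.583000]
step 2: m = 1.139500, f(m) = -2.294001 < 0 → root in [1.139500, 1.583000]
step 3: m = 1.361250, f(m) = -0.546385 < 0 → root in [1.361250, 1.583000]
Midpoint of [1.361250, 1.583000] = 1.472125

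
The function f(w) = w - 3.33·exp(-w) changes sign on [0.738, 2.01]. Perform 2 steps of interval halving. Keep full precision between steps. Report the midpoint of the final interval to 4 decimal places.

f(0.738000) = -0.853970, f(2.010000) = 1.563818 (opposite signs)
step 1: m = 1.374000, f(m) = 0.531202 > 0 → root in [0.738000, 1.374000]
step 2: m = 1.056000, f(m) = -0.102322 < 0 → root in [1.056000, 1.374000]
Midpoint of [1.056000, 1.374000] = 1.215000

1.2150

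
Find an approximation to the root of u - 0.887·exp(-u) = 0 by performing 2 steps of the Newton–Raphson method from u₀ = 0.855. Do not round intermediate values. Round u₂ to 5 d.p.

0.52476

f'(u) = 1 + 0.887·exp(-u)
u_0 = 0.855000: f = 0.477774, f' = 1.377226 → u_1 = 0.855000 - (0.477774)/(1.377226) = 0.508090
u_1 = 0.508090: f = -0.025568, f' = 1.533658 → u_2 = 0.508090 - (-0.025568)/(1.533658) = 0.524761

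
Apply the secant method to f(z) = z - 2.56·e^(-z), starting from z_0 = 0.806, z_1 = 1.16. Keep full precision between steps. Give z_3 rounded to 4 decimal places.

0.9699

f(z_0) = -0.337401, f(z_1) = 0.357475
z_2 = 1.160000 - (0.357475)·(1.160000 - 0.806000)/(0.357475 - (-0.337401)) = 0.977887; f(z_2) = 0.015058
z_3 = 0.977887 - (0.015058)·(0.977887 - 1.160000)/(0.015058 - (0.357475)) = 0.969878; f(z_3) = -0.000692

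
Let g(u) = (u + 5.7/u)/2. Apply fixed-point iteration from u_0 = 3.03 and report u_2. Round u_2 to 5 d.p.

u_1 = g(3.030000) = 2.455594
u_2 = g(2.455594) = 2.388412

2.38841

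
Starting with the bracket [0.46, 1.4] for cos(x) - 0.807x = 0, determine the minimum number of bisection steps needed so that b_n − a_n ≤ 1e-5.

Initial width b − a = 1.4 − 0.46 = 0.940000.
After n steps the width is (b−a)/2^n; need (b−a)/2^n ≤ 1e-5.
So n ≥ log₂(0.940000/1e-5) = log₂(94000.0000) ≈ 16.5204.
Hence n = 17.

17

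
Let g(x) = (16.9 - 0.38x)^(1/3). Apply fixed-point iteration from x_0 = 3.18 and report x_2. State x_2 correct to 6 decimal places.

2.517144

x_1 = g(3.180000) = 2.503547
x_2 = g(2.503547) = 2.517144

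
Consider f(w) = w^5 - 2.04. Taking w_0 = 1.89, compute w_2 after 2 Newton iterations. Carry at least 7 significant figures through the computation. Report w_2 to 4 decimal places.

f'(w) = 5w^4
w_0 = 1.890000: f = 22.076208, f' = 63.799492 → w_1 = 1.890000 - (22.076208)/(63.799492) = 1.543975
w_1 = 1.543975: f = 6.734080, f' = 28.413927 → w_2 = 1.543975 - (6.734080)/(28.413927) = 1.306976

1.3070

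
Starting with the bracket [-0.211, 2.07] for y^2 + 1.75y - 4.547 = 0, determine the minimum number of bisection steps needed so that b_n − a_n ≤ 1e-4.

Initial width b − a = 2.07 − -0.211 = 2.281000.
After n steps the width is (b−a)/2^n; need (b−a)/2^n ≤ 1e-4.
So n ≥ log₂(2.281000/1e-4) = log₂(22810.0000) ≈ 14.4774.
Hence n = 15.

15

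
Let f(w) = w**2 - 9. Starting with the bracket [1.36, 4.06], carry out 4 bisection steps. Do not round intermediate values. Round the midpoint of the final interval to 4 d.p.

2.9631

f(1.360000) = -7.150400, f(4.060000) = 7.483600 (opposite signs)
step 1: m = 2.710000, f(m) = -1.655900 < 0 → root in [2.710000, 4.060000]
step 2: m = 3.385000, f(m) = 2.458225 > 0 → root in [2.710000, 3.385000]
step 3: m = 3.047500, f(m) = 0.287256 > 0 → root in [2.710000, 3.047500]
step 4: m = 2.878750, f(m) = -0.712798 < 0 → root in [2.878750, 3.047500]
Midpoint of [2.878750, 3.047500] = 2.963125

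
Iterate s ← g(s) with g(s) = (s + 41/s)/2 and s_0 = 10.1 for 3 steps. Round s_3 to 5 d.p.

6.40321

s_1 = g(10.100000) = 7.079703
s_2 = g(7.079703) = 6.435453
s_3 = g(6.435453) = 6.403205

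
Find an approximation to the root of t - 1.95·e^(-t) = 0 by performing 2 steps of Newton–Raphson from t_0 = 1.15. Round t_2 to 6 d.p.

0.840903

f'(t) = 1 + 1.95·e^(-t)
t_0 = 1.150000: f = 0.532558, f' = 1.617442 → t_1 = 1.150000 - (0.532558)/(1.617442) = 0.820740
t_1 = 0.820740: f = -0.037466, f' = 1.858206 → t_2 = 0.820740 - (-0.037466)/(1.858206) = 0.840903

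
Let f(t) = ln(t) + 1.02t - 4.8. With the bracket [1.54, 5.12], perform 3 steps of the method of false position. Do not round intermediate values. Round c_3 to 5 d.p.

3.48359

f(1.540000) = -2.797418, f(5.120000) = 2.055554
step 1: c = 3.603633, f(c) = 0.157649 > 0 → new bracket [1.540000, 3.603633]
step 2: c = 3.493541, f(c) = 0.014328 > 0 → new bracket [1.540000, 3.493541]
step 3: c = 3.483586, f(c) = 0.001321 > 0 → new bracket [1.540000, 3.483586]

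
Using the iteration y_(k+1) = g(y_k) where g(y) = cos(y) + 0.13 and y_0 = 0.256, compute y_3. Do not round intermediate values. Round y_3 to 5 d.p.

0.96321

y_1 = g(0.256000) = 1.097411
y_2 = g(1.097411) = 0.585902
y_3 = g(0.585902) = 0.963213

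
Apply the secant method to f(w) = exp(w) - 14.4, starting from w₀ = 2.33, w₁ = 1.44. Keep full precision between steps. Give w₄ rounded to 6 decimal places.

2.642792

f(w_0) = -4.122058, f(w_1) = -10.179304
w_2 = 1.440000 - (-10.179304)·(1.440000 - 2.330000)/(-10.179304 - (-4.122058)) = 2.935660; f(w_2) = 4.433931
w_3 = 2.935660 - (4.433931)·(2.935660 - 1.440000)/(4.433931 - (-10.179304)) = 2.481849; f(w_3) = -2.436640
w_4 = 2.481849 - (-2.436640)·(2.481849 - 2.935660)/(-2.436640 - (4.433931)) = 2.642792; f(w_4) = -0.347612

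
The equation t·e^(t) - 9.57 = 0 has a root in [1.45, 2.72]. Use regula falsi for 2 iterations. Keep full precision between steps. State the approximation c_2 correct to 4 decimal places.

1.6404

f(1.450000) = -3.388484, f(2.720000) = 31.720477
step 1: c = 1.572572, f(c) = -1.991734 < 0 → new bracket [1.572572, 2.720000]
step 2: c = 1.640363, f(c) = -1.110586 < 0 → new bracket [1.640363, 2.720000]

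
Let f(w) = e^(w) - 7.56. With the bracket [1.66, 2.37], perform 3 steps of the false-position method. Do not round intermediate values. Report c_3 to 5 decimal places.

2.02118

f(1.660000) = -2.300689, f(2.370000) = 3.137392
step 1: c = 1.960380, f(c) = -0.457977 < 0 → new bracket [1.960380, 2.370000]
step 2: c = 2.012557, f(c) = -0.077575 < 0 → new bracket [2.012557, 2.370000]
step 3: c = 2.021182, f(c) = -0.012761 < 0 → new bracket [2.021182, 2.370000]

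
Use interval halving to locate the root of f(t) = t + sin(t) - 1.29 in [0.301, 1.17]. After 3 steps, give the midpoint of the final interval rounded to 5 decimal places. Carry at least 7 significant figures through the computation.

0.68119

f(0.301000) = -0.692525, f(1.170000) = 0.800751 (opposite signs)
step 1: m = 0.735500, f(m) = 0.116458 > 0 → root in [0.301000, 0.735500]
step 2: m = 0.518250, f(m) = -0.276389 < 0 → root in [0.518250, 0.735500]
step 3: m = 0.626875, f(m) = -0.076508 < 0 → root in [0.626875, 0.735500]
Midpoint of [0.626875, 0.735500] = 0.681187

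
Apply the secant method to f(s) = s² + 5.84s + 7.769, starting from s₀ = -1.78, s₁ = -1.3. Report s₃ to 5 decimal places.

f(s_0) = 0.542200, f(s_1) = 1.867000
s_2 = -1.300000 - (1.867000)·(-1.300000 - -1.780000)/(1.867000 - (0.542200)) = -1.976449; f(s_2) = 0.132888
s_3 = -1.976449 - (0.132888)·(-1.976449 - -1.300000)/(0.132888 - (1.867000)) = -2.028287; f(s_3) = 0.037753

-2.02829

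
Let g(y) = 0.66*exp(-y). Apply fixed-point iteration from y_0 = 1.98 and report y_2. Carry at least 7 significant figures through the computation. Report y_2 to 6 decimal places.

0.602516

y_1 = g(1.980000) = 0.091126
y_2 = g(0.091126) = 0.602516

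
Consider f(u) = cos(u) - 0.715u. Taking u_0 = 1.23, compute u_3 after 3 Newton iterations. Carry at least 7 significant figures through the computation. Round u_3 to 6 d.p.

0.885346

f'(u) = -sin(u) - 0.715
u_0 = 1.230000: f = -0.545212, f' = -1.657489 → u_1 = 1.230000 - (-0.545212)/(-1.657489) = 0.901061
u_1 = 0.901061: f = -0.023481, f' = -1.498986 → u_2 = 0.901061 - (-0.023481)/(-1.498986) = 0.885397
u_2 = 0.885397: f = -0.000077, f' = -1.489166 → u_3 = 0.885397 - (-0.000077)/(-1.489166) = 0.885346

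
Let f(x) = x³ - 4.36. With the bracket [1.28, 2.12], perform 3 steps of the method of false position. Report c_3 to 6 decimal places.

1.627472

False-position update: c = (a·f(b) − b·f(a))/(f(b) − f(a)); replace the endpoint whose sign matches f(c).
f(1.280000) = -2.262848, f(2.120000) = 5.168128
step 1: c = 1.535793, f(c) = -0.737586 < 0 → new bracket [1.535793, 2.120000]
step 2: c = 1.608757, f(c) = -0.196379 < 0 → new bracket [1.608757, 2.120000]
step 3: c = 1.627472, f(c) = -0.049372 < 0 → new bracket [1.627472, 2.120000]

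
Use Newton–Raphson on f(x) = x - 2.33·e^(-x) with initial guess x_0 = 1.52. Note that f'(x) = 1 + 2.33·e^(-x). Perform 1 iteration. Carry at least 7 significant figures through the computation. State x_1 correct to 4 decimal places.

x_0 = 1.520000: f = 1.010401, f' = 1.509599 → x_1 = 1.520000 - (1.010401)/(1.509599) = 0.850682

0.8507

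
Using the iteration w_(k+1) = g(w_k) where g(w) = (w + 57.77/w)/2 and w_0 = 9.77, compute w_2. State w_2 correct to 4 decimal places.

w_1 = g(9.770000) = 7.841499
w_2 = g(7.841499) = 7.604356

7.6044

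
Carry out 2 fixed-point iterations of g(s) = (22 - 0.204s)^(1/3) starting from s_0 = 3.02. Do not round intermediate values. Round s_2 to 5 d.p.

s_1 = g(3.020000) = 2.775636
s_2 = g(2.775636) = 2.777791

2.77779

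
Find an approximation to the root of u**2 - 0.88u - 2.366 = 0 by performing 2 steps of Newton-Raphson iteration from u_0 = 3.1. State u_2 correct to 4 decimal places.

2.0522

f'(u) = 2u - 0.88
u_0 = 3.100000: f = 4.516000, f' = 5.320000 → u_1 = 3.100000 - (4.516000)/(5.320000) = 2.251128
u_1 = 2.251128: f = 0.720584, f' = 3.622256 → u_2 = 2.251128 - (0.720584)/(3.622256) = 2.052195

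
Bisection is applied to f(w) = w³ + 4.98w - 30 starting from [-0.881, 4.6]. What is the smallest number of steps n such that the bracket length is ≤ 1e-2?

10

Initial width b − a = 4.6 − -0.881 = 5.481000.
After n steps the width is (b−a)/2^n; need (b−a)/2^n ≤ 1e-2.
So n ≥ log₂(5.481000/1e-2) = log₂(548.1000) ≈ 9.0983.
Hence n = 10.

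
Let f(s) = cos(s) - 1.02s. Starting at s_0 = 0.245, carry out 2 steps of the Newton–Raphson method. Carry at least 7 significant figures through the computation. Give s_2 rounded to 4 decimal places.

f'(s) = -sin(s) - 1.02
s_0 = 0.245000: f = 0.720237, f' = -1.262556 → s_1 = 0.245000 - (0.720237)/(-1.262556) = 0.815460
s_1 = 0.815460: f = -0.146235, f' = -1.748041 → s_2 = 0.815460 - (-0.146235)/(-1.748041) = 0.731803

0.7318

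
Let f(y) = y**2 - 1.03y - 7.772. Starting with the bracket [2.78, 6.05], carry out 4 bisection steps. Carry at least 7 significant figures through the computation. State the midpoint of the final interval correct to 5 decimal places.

f(2.780000) = -2.907000, f(6.050000) = 22.599000 (opposite signs)
step 1: m = 4.415000, f(m) = 7.172775 > 0 → root in [2.780000, 4.415000]
step 2: m = 3.597500, f(m) = 1.464581 > 0 → root in [2.780000, 3.597500]
step 3: m = 3.188750, f(m) = -0.888286 < 0 → root in [3.188750, 3.597500]
step 4: m = 3.393125, f(m) = 0.246379 > 0 → root in [3.188750, 3.393125]
Midpoint of [3.188750, 3.393125] = 3.290938

3.29094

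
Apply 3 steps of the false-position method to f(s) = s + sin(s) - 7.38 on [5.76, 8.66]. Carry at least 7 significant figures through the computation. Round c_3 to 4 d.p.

f(5.760000) = -2.119642, f(8.660000) = 1.972377
step 1: c = 7.262183, f(c) = 0.712122 > 0 → new bracket [5.760000, 7.262183]
step 2: c = 6.884419, f(c) = 0.070080 > 0 → new bracket [5.760000, 6.884419]
step 3: c = 6.848433, f(c) = 0.004059 > 0 → new bracket [5.760000, 6.848433]

6.8484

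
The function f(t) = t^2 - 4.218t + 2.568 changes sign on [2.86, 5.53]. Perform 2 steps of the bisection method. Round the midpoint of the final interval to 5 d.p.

3.19375

f(2.860000) = -1.315880, f(5.530000) = 9.823360 (opposite signs)
step 1: m = 4.195000, f(m) = 2.471515 > 0 → root in [2.860000, 4.195000]
step 2: m = 3.527500, f(m) = 0.132261 > 0 → root in [2.860000, 3.527500]
Midpoint of [2.860000, 3.527500] = 3.193750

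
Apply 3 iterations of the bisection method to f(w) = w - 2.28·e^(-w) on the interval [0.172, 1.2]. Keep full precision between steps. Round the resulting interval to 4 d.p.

[0.8145, 0.9430]

f(0.172000) = -1.747713, f(1.200000) = 0.513277 (opposite signs)
step 1: m = 0.686000, f(m) = -0.462177 < 0 → root in [0.686000, 1.200000]
step 2: m = 0.943000, f(m) = 0.055036 > 0 → root in [0.686000, 0.943000]
step 3: m = 0.814500, f(m) = -0.195222 < 0 → root in [0.814500, 0.943000]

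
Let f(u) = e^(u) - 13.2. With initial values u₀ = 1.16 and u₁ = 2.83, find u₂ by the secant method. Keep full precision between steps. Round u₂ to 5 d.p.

Secant update: u_(k+1) = u_k − f(u_k)·(u_k − u_(k-1))/(f(u_k) − f(u_(k-1))).
f(u_0) = -10.010067, f(u_1) = 3.745461
u_2 = 2.830000 - (3.745461)·(2.830000 - 1.160000)/(3.745461 - (-10.010067)) = 2.375280; f(u_2) = -2.445981

2.37528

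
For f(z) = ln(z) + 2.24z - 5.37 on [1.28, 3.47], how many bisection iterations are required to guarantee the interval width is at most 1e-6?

22

Initial width b − a = 3.47 − 1.28 = 2.190000.
After n steps the width is (b−a)/2^n; need (b−a)/2^n ≤ 1e-6.
So n ≥ log₂(2.190000/1e-6) = log₂(2190000.0000) ≈ 21.0625.
Hence n = 22.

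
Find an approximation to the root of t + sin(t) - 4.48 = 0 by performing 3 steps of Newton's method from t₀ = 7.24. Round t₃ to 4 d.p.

5.3083

Newton update: t ← t − f(t)/f'(t).
f'(t) = 1 + cos(t)
t_0 = 7.240000: f = 3.577361, f' = 1.576126 → t_1 = 7.240000 - (3.577361)/(1.576126) = 4.970283
t_1 = 4.970283: f = -0.476646, f' = 1.255045 → t_2 = 4.970283 - (-0.476646)/(1.255045) = 5.350067
t_2 = 5.350067: f = 0.066587, f' = 1.595332 → t_3 = 5.350067 - (0.066587)/(1.595332) = 5.308329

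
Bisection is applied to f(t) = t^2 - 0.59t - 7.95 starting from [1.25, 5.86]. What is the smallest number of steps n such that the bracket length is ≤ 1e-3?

Initial width b − a = 5.86 − 1.25 = 4.610000.
After n steps the width is (b−a)/2^n; need (b−a)/2^n ≤ 1e-3.
So n ≥ log₂(4.610000/1e-3) = log₂(4610.0000) ≈ 12.1706.
Hence n = 13.

13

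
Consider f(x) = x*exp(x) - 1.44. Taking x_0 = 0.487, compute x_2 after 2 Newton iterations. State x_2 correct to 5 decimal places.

0.71042

f'(x) = (x+1)*exp(x)
x_0 = 0.487000: f = -0.647443, f' = 2.419983 → x_1 = 0.487000 - (-0.647443)/(2.419983) = 0.754540
x_1 = 0.754540: f = 0.164631, f' = 3.731265 → x_2 = 0.754540 - (0.164631)/(3.731265) = 0.710418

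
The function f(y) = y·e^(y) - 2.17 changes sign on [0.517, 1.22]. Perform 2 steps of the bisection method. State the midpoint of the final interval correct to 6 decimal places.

f(0.517000) = -1.302997, f(1.220000) = 1.962369 (opposite signs)
step 1: m = 0.868500, f(m) = -0.100075 < 0 → root in [0.868500, 1.220000]
step 2: m = 1.044250, f(m) = 0.796993 > 0 → root in [0.868500, 1.044250]
Midpoint of [0.868500, 1.044250] = 0.956375

0.956375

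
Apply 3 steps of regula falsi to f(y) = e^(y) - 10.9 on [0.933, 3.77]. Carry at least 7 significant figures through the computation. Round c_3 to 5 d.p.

2.10479

False-position update: c = (a·f(b) − b·f(a))/(f(b) − f(a)); replace the endpoint whose sign matches f(c).
f(0.933000) = -8.357876, f(3.770000) = 32.480065
step 1: c = 1.513619, f(c) = -6.356856 < 0 → new bracket [1.513619, 3.770000]
step 2: c = 1.882945, f(c) = -4.327165 < 0 → new bracket [1.882945, 3.770000]
step 3: c = 2.104793, f(c) = -2.694596 < 0 → new bracket [2.104793, 3.770000]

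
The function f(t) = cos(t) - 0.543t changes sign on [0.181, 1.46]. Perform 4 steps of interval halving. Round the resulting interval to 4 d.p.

f(0.181000) = 0.885381, f(1.460000) = -0.682210 (opposite signs)
step 1: m = 0.820500, f(m) = 0.236324 > 0 → root in [0.820500, 1.460000]
step 2: m = 1.140250, f(m) = -0.201788 < 0 → root in [0.820500, 1.140250]
step 3: m = 0.980375, f(m) = 0.024367 > 0 → root in [0.980375, 1.140250]
step 4: m = 1.060312, f(m) = -0.087150 < 0 → root in [0.980375, 1.060312]

[0.9804, 1.0603]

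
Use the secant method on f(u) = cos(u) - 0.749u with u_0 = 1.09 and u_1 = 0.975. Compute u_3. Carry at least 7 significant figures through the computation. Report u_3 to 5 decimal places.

f(u_0) = -0.353925, f(u_1) = -0.169107
u_2 = 0.975000 - (-0.169107)·(0.975000 - 1.090000)/(-0.169107 - (-0.353925)) = 0.869776; f(u_2) = -0.006464
u_3 = 0.869776 - (-0.006464)·(0.869776 - 0.975000)/(-0.006464 - (-0.169107)) = 0.865594; f(u_3) = -0.000142

0.86559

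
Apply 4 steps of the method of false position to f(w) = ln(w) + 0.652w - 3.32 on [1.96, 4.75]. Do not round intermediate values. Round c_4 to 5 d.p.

f(1.960000) = -1.369136, f(4.750000) = 1.335145
step 1: c = 3.372534, f(c) = 0.094557 > 0 → new bracket [1.960000, 3.372534]
step 2: c = 3.281282, f(c) = 0.007630 > 0 → new bracket [1.960000, 3.281282]
step 3: c = 3.273959, f(c) = 0.000622 > 0 → new bracket [1.960000, 3.273959]
step 4: c = 3.273363, f(c) = 0.000051 > 0 → new bracket [1.960000, 3.273363]

3.27336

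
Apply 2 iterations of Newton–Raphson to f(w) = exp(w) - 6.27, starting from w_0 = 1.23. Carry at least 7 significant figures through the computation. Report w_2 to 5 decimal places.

Newton update: w ← w − f(w)/f'(w).
f'(w) = exp(w)
w_0 = 1.230000: f = -2.848770, f' = 3.421230 → w_1 = 1.230000 - (-2.848770)/(3.421230) = 2.062674
w_1 = 2.062674: f = 1.596982, f' = 7.866982 → w_2 = 2.062674 - (1.596982)/(7.866982) = 1.859676

1.85968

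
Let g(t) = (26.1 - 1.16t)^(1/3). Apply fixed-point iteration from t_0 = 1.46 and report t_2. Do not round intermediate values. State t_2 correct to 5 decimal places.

2.83291

t_1 = g(1.460000) = 2.900689
t_2 = g(2.900689) = 2.832911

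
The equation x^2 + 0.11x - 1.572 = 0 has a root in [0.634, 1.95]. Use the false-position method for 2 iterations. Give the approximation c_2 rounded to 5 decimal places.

1.16191

f(0.634000) = -1.100304, f(1.950000) = 2.445000
step 1: c = 1.042428, f(c) = -0.370678 < 0 → new bracket [1.042428, 1.950000]
step 2: c = 1.161907, f(c) = -0.094161 < 0 → new bracket [1.161907, 1.950000]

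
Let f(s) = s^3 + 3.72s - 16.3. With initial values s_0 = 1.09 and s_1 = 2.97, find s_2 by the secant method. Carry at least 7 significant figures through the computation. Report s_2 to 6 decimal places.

Secant update: s_(k+1) = s_k − f(s_k)·(s_k − s_(k-1))/(f(s_k) − f(s_(k-1))).
f(s_0) = -10.950171, f(s_1) = 20.946473
s_2 = 2.970000 - (20.946473)·(2.970000 - 1.090000)/(20.946473 - (-10.950171)) = 1.735407; f(s_2) = -4.617868

1.735407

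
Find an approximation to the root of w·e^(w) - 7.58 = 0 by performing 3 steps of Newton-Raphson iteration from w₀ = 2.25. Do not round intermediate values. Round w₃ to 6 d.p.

1.573448

Newton update: w ← w − f(w)/f'(w).
f'(w) = (w + 1)·e^(w)
w_0 = 2.250000: f = 13.767406, f' = 30.835141 → w_1 = 2.250000 - (13.767406)/(30.835141) = 1.803516
w_1 = 1.803516: f = 3.369061, f' = 17.020015 → w_2 = 1.803516 - (3.369061)/(17.020015) = 1.605569
w_2 = 1.605569: f = 0.416843, f' = 12.977534 → w_3 = 1.605569 - (0.416843)/(12.977534) = 1.573448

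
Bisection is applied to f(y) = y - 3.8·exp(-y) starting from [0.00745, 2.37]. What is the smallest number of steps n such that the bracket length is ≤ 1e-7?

25

Initial width b − a = 2.37 − 0.00745 = 2.362550.
After n steps the width is (b−a)/2^n; need (b−a)/2^n ≤ 1e-7.
So n ≥ log₂(2.362550/1e-7) = log₂(23625500.0000) ≈ 24.4938.
Hence n = 25.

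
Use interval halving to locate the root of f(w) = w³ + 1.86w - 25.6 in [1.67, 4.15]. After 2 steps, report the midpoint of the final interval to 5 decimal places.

2.60000

f(1.670000) = -17.836337, f(4.150000) = 53.592375 (opposite signs)
step 1: m = 2.910000, f(m) = 4.454771 > 0 → root in [1.670000, 2.910000]
step 2: m = 2.290000, f(m) = -9.331611 < 0 → root in [2.290000, 2.910000]
Midpoint of [2.290000, 2.910000] = 2.600000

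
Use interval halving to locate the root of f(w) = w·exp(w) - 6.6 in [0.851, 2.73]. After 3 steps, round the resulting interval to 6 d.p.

f(0.851000) = -4.606968, f(2.730000) = 35.258782 (opposite signs)
step 1: m = 1.790500, f(m) = 4.129478 > 0 → root in [0.851000, 1.790500]
step 2: m = 1.320750, f(m) = -1.652167 < 0 → root in [1.320750, 1.790500]
step 3: m = 1.555625, f(m) = 0.770624 > 0 → root in [1.320750, 1.555625]

[1.320750, 1.555625]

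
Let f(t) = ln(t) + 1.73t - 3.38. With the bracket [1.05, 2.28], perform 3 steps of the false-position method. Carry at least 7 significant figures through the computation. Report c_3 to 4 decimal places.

1.6607

f(1.050000) = -1.514710, f(2.280000) = 1.388575
step 1: c = 1.691719, f(c) = 0.072419 > 0 → new bracket [1.050000, 1.691719]
step 2: c = 1.662438, f(c) = 0.004303 > 0 → new bracket [1.050000, 1.662438]
step 3: c = 1.660703, f(c) = 0.000258 > 0 → new bracket [1.050000, 1.660703]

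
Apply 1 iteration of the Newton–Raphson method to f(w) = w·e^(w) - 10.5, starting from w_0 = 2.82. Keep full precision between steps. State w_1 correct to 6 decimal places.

2.245618

f'(w) = (w + 1)·e^(w)
w_0 = 2.820000: f = 36.810719, f' = 64.087570 → w_1 = 2.820000 - (36.810719)/(64.087570) = 2.245618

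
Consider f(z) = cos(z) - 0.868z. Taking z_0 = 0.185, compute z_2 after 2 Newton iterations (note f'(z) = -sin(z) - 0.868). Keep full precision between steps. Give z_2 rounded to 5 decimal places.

0.80640

Newton update: z ← z − f(z)/f'(z).
z_0 = 0.185000: f = 0.822356, f' = -1.051947 → z_1 = 0.185000 - (0.822356)/(-1.051947) = 0.966747
z_1 = 0.966747: f = -0.271157, f' = -1.691043 → z_2 = 0.966747 - (-0.271157)/(-1.691043) = 0.806398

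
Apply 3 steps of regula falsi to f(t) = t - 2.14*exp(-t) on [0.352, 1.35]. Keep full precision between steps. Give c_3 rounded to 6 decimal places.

0.885044

f(0.352000) = -1.153019, f(1.350000) = 0.795226
step 1: c = 0.942641, f(c) = 0.108902 > 0 → new bracket [0.352000, 0.942641]
step 2: c = 0.891669, f(c) = 0.014332 > 0 → new bracket [0.352000, 0.891669]
step 3: c = 0.885044, f(c) = 0.001874 > 0 → new bracket [0.352000, 0.885044]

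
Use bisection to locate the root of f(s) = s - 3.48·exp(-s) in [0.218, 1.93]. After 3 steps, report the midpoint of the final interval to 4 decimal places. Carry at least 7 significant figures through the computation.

f(0.218000) = -2.580357, f(1.930000) = 1.424884 (opposite signs)
step 1: m = 1.074000, f(m) = -0.114904 < 0 → root in [1.074000, 1.930000]
step 2: m = 1.502000, f(m) = 0.727058 > 0 → root in [1.074000, 1.502000]
step 3: m = 1.288000, f(m) = 0.328140 > 0 → root in [1.074000, 1.288000]
Midpoint of [1.074000, 1.288000] = 1.181000

1.1810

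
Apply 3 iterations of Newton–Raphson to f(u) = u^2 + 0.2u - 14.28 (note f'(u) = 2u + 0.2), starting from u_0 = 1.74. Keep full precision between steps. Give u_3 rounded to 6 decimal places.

Newton update: u ← u − f(u)/f'(u).
u_0 = 1.740000: f = -10.904400, f' = 3.680000 → u_1 = 1.740000 - (-10.904400)/(3.680000) = 4.703152
u_1 = 4.703152: f = 8.780271, f' = 9.606304 → u_2 = 4.703152 - (8.780271)/(9.606304) = 3.789141
u_2 = 3.789141: f = 0.835417, f' = 7.778282 → u_3 = 3.789141 - (0.835417)/(7.778282) = 3.681737

3.681737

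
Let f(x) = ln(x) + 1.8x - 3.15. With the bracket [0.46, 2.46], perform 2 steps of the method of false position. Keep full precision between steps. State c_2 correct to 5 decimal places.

1.53606

False-position update: c = (a·f(b) − b·f(a))/(f(b) − f(a)); replace the endpoint whose sign matches f(c).
f(0.460000) = -3.098529, f(2.460000) = 2.178161
step 1: c = 1.634421, f(c) = 0.283247 > 0 → new bracket [0.460000, 1.634421]
step 2: c = 1.536055, f(c) = 0.044117 > 0 → new bracket [0.460000, 1.536055]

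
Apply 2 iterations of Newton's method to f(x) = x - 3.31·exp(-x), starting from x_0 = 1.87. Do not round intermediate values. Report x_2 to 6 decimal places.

f'(x) = 1 + 3.31·exp(-x)
x_0 = 1.870000: f = 1.359851, f' = 1.510149 → x_1 = 1.870000 - (1.359851)/(1.510149) = 0.969526
x_1 = 0.969526: f = -0.285834, f' = 2.255360 → x_2 = 0.969526 - (-0.285834)/(2.255360) = 1.096261

1.096261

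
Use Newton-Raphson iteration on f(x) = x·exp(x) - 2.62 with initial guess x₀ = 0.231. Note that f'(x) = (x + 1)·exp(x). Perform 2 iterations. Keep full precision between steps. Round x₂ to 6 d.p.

1.268156

Newton update: x ← x − f(x)/f'(x).
x_0 = 0.231000: f = -2.328973, f' = 1.550887 → x_1 = 0.231000 - (-2.328973)/(1.550887) = 1.732704
x_1 = 1.732704: f = 7.180044, f' = 15.455970 → x_2 = 1.732704 - (7.180044)/(15.455970) = 1.268156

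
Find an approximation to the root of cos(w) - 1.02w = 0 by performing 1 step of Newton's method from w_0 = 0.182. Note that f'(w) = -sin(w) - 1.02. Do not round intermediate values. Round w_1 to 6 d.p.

Newton update: w ← w − f(w)/f'(w).
w_0 = 0.182000: f = 0.797844, f' = -1.200997 → w_1 = 0.182000 - (0.797844)/(-1.200997) = 0.846318

0.846318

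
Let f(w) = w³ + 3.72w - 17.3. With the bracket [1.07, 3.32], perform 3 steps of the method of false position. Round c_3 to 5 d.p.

False-position update: c = (a·f(b) − b·f(a))/(f(b) − f(a)); replace the endpoint whose sign matches f(c).
f(1.070000) = -12.094557, f(3.320000) = 31.644768
step 1: c = 1.692158, f(c) = -6.159854 < 0 → new bracket [1.692158, 3.320000]
step 2: c = 1.957397, f(c) = -2.518908 < 0 → new bracket [1.957397, 3.320000]
step 3: c = 2.057862, f(c) = -0.930121 < 0 → new bracket [2.057862, 3.320000]

2.05786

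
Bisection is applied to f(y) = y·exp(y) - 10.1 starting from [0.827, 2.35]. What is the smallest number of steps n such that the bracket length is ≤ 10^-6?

Initial width b − a = 2.35 − 0.827 = 1.523000.
After n steps the width is (b−a)/2^n; need (b−a)/2^n ≤ 10^-6.
So n ≥ log₂(1.523000/10^-6) = log₂(1523000.0000) ≈ 20.5385.
Hence n = 21.

21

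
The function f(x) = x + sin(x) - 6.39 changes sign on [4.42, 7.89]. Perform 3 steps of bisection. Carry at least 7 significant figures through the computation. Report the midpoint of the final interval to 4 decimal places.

f(4.420000) = -2.927558, f(7.890000) = 2.499351 (opposite signs)
step 1: m = 6.155000, f(m) = -0.362835 < 0 → root in [6.155000, 7.890000]
step 2: m = 7.022500, f(m) = 1.306282 > 0 → root in [6.155000, 7.022500]
step 3: m = 6.588750, f(m) = 0.499582 > 0 → root in [6.155000, 6.588750]
Midpoint of [6.155000, 6.588750] = 6.371875

6.3719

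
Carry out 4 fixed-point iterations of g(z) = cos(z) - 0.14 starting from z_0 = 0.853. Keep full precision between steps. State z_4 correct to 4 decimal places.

z_1 = g(0.853000) = 0.517726
z_2 = g(0.517726) = 0.728947
z_3 = g(0.728947) = 0.605876
z_4 = g(0.605876) = 0.682003

0.6820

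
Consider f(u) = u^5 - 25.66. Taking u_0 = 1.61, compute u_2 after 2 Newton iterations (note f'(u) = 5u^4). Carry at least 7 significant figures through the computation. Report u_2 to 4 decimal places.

1.9310

u_0 = 1.610000: f = -14.842438, f' = 33.594912 → u_1 = 1.610000 - (-14.842438)/(33.594912) = 2.051806
u_1 = 2.051806: f = 10.704835, f' = 88.616645 → u_2 = 2.051806 - (10.704835)/(88.616645) = 1.931007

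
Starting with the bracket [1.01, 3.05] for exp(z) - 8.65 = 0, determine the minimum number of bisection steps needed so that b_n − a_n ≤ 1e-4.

Initial width b − a = 3.05 − 1.01 = 2.040000.
After n steps the width is (b−a)/2^n; need (b−a)/2^n ≤ 1e-4.
So n ≥ log₂(2.040000/1e-4) = log₂(20400.0000) ≈ 14.3163.
Hence n = 15.

15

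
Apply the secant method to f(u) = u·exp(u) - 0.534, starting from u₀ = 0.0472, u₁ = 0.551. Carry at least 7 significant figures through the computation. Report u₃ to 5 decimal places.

f(u_0) = -0.484519, f(u_1) = 0.421978
u_2 = 0.551000 - (0.421978)·(0.551000 - 0.047200)/(0.421978 - (-0.484519)) = 0.316479; f(u_2) = -0.099700
u_3 = 0.316479 - (-0.099700)·(0.316479 - 0.551000)/(-0.099700 - (0.421978)) = 0.361299; f(u_3) = -0.015466

0.36130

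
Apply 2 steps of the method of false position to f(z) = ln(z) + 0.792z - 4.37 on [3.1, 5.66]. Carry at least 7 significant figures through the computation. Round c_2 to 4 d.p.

3.8251

f(3.100000) = -0.783398, f(5.660000) = 1.846144
step 1: c = 3.862680, f(c) = 0.040604 > 0 → new bracket [3.100000, 3.862680]
step 2: c = 3.825098, f(c) = 0.001062 > 0 → new bracket [3.100000, 3.825098]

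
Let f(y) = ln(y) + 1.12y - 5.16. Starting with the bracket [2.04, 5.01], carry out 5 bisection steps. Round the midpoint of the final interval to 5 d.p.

3.47859

f(2.040000) = -2.162250, f(5.010000) = 2.062636 (opposite signs)
step 1: m = 3.525000, f(m) = 0.047880 > 0 → root in [2.040000, 3.525000]
step 2: m = 2.782500, f(m) = -1.020250 < 0 → root in [2.782500, 3.525000]
step 3: m = 3.153750, f(m) = -0.479208 < 0 → root in [3.153750, 3.525000]
step 4: m = 3.339375, f(m) = -0.214116 < 0 → root in [3.339375, 3.525000]
step 5: m = 3.432187, f(m) = -0.082752 < 0 → root in [3.432187, 3.525000]
Midpoint of [3.432187, 3.525000] = 3.478594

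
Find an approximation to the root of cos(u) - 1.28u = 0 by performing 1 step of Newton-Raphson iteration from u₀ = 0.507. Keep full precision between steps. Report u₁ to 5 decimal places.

f'(u) = -sin(u) - 1.28
u_0 = 0.507000: f = 0.225245, f' = -1.765557 → u_1 = 0.507000 - (0.225245)/(-1.765557) = 0.634577

0.63458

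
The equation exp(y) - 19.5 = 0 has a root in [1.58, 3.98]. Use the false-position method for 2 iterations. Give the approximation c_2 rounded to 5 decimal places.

f(1.580000) = -14.645044, f(3.980000) = 34.017034
step 1: c = 2.302289, f(c) = -9.502956 < 0 → new bracket [2.302289, 3.980000]
step 2: c = 2.668632, f(c) = -5.079776 < 0 → new bracket [2.668632, 3.980000]

2.66863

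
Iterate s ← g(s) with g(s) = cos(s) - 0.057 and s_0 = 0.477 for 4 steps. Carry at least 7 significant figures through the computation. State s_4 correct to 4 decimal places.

s_1 = g(0.477000) = 0.831376
s_2 = g(0.831376) = 0.616860
s_3 = g(0.616860) = 0.758699
s_4 = g(0.758699) = 0.668732

0.6687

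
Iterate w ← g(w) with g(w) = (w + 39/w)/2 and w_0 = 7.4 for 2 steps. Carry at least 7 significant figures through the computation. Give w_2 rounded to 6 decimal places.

w_1 = g(7.400000) = 6.335135
w_2 = g(6.335135) = 6.245639

6.245639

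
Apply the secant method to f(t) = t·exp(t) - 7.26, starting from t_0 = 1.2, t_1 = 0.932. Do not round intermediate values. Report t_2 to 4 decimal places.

Secant update: t_(k+1) = t_k − f(t_k)·(t_k − t_(k-1))/(f(t_k) − f(t_(k-1))).
f(t_0) = -3.275860, f(t_1) = -4.893108
t_2 = 0.932000 - (-4.893108)·(0.932000 - 1.200000)/(-4.893108 - (-3.275860)) = 1.742854; f(t_2) = 2.698022

1.7429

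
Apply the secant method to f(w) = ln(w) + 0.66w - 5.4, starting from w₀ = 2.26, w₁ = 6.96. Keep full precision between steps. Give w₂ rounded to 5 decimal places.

f(w_0) = -3.093035, f(w_1) = 1.133779
w_2 = 6.960000 - (1.133779)·(6.960000 - 2.260000)/(1.133779 - (-3.093035)) = 5.699296; f(w_2) = 0.101878

5.69930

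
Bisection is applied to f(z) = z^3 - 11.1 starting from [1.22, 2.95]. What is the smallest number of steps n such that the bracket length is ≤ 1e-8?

28

Initial width b − a = 2.95 − 1.22 = 1.730000.
After n steps the width is (b−a)/2^n; need (b−a)/2^n ≤ 1e-8.
So n ≥ log₂(1.730000/1e-8) = log₂(173000000.0000) ≈ 27.3662.
Hence n = 28.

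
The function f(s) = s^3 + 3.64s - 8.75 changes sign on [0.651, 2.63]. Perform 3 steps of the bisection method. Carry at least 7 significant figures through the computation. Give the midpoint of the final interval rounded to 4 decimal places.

f(0.651000) = -6.104466, f(2.630000) = 19.014647 (opposite signs)
step 1: m = 1.640500, f(m) = 1.636400 > 0 → root in [0.651000, 1.640500]
step 2: m = 1.145750, f(m) = -3.075395 < 0 → root in [1.145750, 1.640500]
step 3: m = 1.393125, f(m) = -0.975252 < 0 → root in [1.393125, 1.640500]
Midpoint of [1.393125, 1.640500] = 1.516812

1.5168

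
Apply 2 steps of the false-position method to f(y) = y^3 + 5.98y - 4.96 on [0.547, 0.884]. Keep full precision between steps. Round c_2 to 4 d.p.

f(0.547000) = -1.525273, f(0.884000) = 1.017127
step 1: c = 0.749178, f(c) = -0.059427 < 0 → new bracket [0.749178, 0.884000]
step 2: c = 0.756620, f(c) = -0.002266 < 0 → new bracket [0.756620, 0.884000]

0.7566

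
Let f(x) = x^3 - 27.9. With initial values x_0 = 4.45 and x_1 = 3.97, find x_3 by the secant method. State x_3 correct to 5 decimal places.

3.10213

f(x_0) = 60.221125, f(x_1) = 34.670773
x_2 = 3.970000 - (34.670773)·(3.970000 - 4.450000)/(34.670773 - (60.221125)) = 3.318660; f(x_2) = 8.650070
x_3 = 3.318660 - (8.650070)·(3.318660 - 3.970000)/(8.650070 - (34.670773)) = 3.102135; f(x_3) = 1.952583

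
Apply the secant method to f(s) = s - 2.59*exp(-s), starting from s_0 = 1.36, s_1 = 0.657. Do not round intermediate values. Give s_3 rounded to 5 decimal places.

0.97840

f(s_0) = 0.695249, f(s_1) = -0.685667
s_2 = 0.657000 - (-0.685667)·(0.657000 - 1.360000)/(-0.685667 - (0.695249)) = 1.006061; f(s_2) = 0.059011
s_3 = 1.006061 - (0.059011)·(1.006061 - 0.657000)/(0.059011 - (-0.685667)) = 0.978400; f(s_3) = 0.004788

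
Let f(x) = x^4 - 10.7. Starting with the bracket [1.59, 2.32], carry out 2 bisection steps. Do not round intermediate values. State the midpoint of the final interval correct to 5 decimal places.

1.86375

f(1.590000) = -4.308710, f(2.320000) = 18.270230 (opposite signs)
step 1: m = 1.955000, f(m) = 3.907875 > 0 → root in [1.590000, 1.955000]
step 2: m = 1.772500, f(m) = -0.829368 < 0 → root in [1.772500, 1.955000]
Midpoint of [1.772500, 1.955000] = 1.863750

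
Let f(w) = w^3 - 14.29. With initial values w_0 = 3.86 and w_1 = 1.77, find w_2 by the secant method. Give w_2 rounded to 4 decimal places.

Secant update: w_(k+1) = w_k − f(w_k)·(w_k − w_(k-1))/(f(w_k) − f(w_(k-1))).
f(w_0) = 43.222456, f(w_1) = -8.744767
w_2 = 1.770000 - (-8.744767)·(1.770000 - 3.860000)/(-8.744767 - (43.222456)) = 2.121694; f(w_2) = -4.739013

2.1217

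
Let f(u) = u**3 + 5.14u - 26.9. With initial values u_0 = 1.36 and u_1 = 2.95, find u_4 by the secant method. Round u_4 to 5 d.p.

2.43451

f(u_0) = -17.394144, f(u_1) = 13.935375
u_2 = 2.950000 - (13.935375)·(2.950000 - 1.360000)/(13.935375 - (-17.394144)) = 2.242768; f(u_2) = -4.091036
u_3 = 2.242768 - (-4.091036)·(2.242768 - 2.950000)/(-4.091036 - (13.935375)) = 2.403272; f(u_3) = -0.666568
u_4 = 2.403272 - (-0.666568)·(2.403272 - 2.242768)/(-0.666568 - (-4.091036)) = 2.434514; f(u_4) = 0.042416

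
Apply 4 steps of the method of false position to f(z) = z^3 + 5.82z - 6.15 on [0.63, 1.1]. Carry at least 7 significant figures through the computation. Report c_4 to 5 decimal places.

f(0.630000) = -2.233353, f(1.100000) = 1.583000
step 1: c = 0.905047, f(c) = -0.141295 < 0 → new bracket [0.905047, 1.100000]
step 2: c = 0.921022, f(c) = -0.008366 < 0 → new bracket [0.921022, 1.100000]
step 3: c = 0.921963, f(c) = -0.000493 < 0 → new bracket [0.921963, 1.100000]
step 4: c = 0.922018, f(c) = -0.000029 < 0 → new bracket [0.922018, 1.100000]

0.92202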